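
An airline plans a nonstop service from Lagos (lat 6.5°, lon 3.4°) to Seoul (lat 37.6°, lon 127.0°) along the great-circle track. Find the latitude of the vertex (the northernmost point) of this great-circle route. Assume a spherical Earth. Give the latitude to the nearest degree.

≈ 45°

The great circle lies in the plane with unit normal n̂ = (p₁ × p₂)/|p₁ × p₂|.
Here n̂_z ≈ +0.705; the vertex latitude is φ_max = arccos|n̂_z| ≈ 45.2°.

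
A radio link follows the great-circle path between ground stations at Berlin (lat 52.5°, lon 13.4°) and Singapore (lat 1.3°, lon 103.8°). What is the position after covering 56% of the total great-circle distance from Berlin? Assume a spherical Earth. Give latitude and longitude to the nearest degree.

≈ lat 31°, lon 77°

Write both endpoints as unit vectors p₁, p₂ with components (cos φ cos λ, cos φ sin λ, sin φ).
The central angle between the endpoints is δ = arccos(p₁·p₂) ≈ 1.557 rad (89.2°).
Interpolate at f = 0.56 with slerp weights a = sin((1−f)δ)/sin δ ≈ 0.633, b = sin(fδ)/sin δ ≈ 0.766.
p = a·p₁ + b·p₂ ≈ (0.192, 0.833, 0.519); φ = arcsin(p_z) ≈ 31.29°, λ = atan2(p_y, p_x) ≈ 77.00°.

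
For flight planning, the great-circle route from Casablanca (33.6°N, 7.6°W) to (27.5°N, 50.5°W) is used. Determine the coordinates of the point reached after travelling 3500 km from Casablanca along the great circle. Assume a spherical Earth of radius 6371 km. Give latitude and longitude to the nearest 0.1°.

≈ (29.3°N, 44.4°W)

Convert each endpoint to a unit vector on the sphere (x = cos φ cos λ, y = cos φ sin λ, z = sin φ).
The central angle between the endpoints is δ = arccos(p₁·p₂) ≈ 0.649 rad (37.2°). The total great-circle distance is δ·R ≈ 0.649 × 6371 ≈ 4134 km, so the target fraction is f = 3500/4134 ≈ 0.847.
Interpolate at f ≈ 0.847 with slerp weights a = sin((1−f)δ)/sin δ ≈ 0.164, b = sin(fδ)/sin δ ≈ 0.864.
p = a·p₁ + b·p₂ ≈ (0.623, -0.609, 0.490); φ = arcsin(p_z) ≈ 29.34°, λ = atan2(p_y, p_x) ≈ -44.36°.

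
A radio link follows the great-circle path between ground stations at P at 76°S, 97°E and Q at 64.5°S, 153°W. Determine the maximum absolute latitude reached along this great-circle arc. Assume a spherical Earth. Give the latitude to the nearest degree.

The great circle lies in the plane with unit normal n̂ = (p₁ × p₂)/|p₁ × p₂|.
Here n̂_z ≈ +0.180; the vertex latitude is φ_max = arccos|n̂_z| ≈ 79.6°.
Check via Clairaut: cos φ_max = |cos φ₁| · sin C = cos(76.0°)·sin(131.8°) ≈ 0.180, again giving ≈ 79.6°.

≈ 80°S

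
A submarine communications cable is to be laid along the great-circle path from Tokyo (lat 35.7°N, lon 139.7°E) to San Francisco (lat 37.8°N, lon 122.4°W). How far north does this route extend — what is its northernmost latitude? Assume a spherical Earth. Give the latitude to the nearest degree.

≈ 49°N

The great circle lies in the plane with unit normal n̂ = (p₁ × p₂)/|p₁ × p₂|.
Here n̂_z ≈ +0.660; the vertex latitude is φ_max = arccos|n̂_z| ≈ 48.7°.
Check via Clairaut: cos φ_max = |cos φ₁| · sin C = cos(35.7°)·sin(54.4°) ≈ 0.660, again giving ≈ 48.7°.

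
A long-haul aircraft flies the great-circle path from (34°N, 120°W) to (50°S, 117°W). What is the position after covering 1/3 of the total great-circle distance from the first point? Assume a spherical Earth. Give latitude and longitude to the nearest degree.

Write both endpoints as unit vectors p₁, p₂ with components (cos φ cos λ, cos φ sin λ, sin φ).
The central angle between the endpoints is δ = arccos(p₁·p₂) ≈ 1.467 rad (84.0°).
Interpolate at f = 1/3 with slerp weights a = sin((1−f)δ)/sin δ ≈ 0.834, b = sin(fδ)/sin δ ≈ 0.472.
p = a·p₁ + b·p₂ ≈ (-0.483, -0.869, 0.105); φ = arcsin(p_z) ≈ 6.00°, λ = atan2(p_y, p_x) ≈ -119.08°.

≈ (6°N, 119°W)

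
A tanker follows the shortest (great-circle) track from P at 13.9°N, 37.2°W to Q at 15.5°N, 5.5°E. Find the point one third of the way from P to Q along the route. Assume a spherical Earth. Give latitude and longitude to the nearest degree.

≈ 15°N, 23°W

Write both endpoints as unit vectors p₁, p₂ with components (cos φ cos λ, cos φ sin λ, sin φ).
The central angle between the endpoints is δ = arccos(p₁·p₂) ≈ 0.720 rad (41.3°).
Interpolate at f = 1/3 with slerp weights a = sin((1−f)δ)/sin δ ≈ 0.700, b = sin(fδ)/sin δ ≈ 0.361.
p = a·p₁ + b·p₂ ≈ (0.887, -0.378, 0.265); φ = arcsin(p_z) ≈ 15.34°, λ = atan2(p_y, p_x) ≈ -23.06°.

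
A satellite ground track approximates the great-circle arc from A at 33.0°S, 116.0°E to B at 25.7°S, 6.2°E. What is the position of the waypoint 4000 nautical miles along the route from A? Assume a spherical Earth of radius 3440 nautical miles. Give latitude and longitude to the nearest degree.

Convert each endpoint to a unit vector on the sphere (x = cos φ cos λ, y = cos φ sin λ, z = sin φ).
The central angle between the endpoints is δ = arccos(p₁·p₂) ≈ 1.591 rad (91.1°). The total great-circle distance is δ·R ≈ 1.591 × 3440 ≈ 5472 nmi, so the target fraction is f = 4000/5472 ≈ 0.731.
Interpolate at f ≈ 0.731 with slerp weights a = sin((1−f)δ)/sin δ ≈ 0.415, b = sin(fδ)/sin δ ≈ 0.918.
p = a·p₁ + b·p₂ ≈ (0.670, 0.402, -0.624); φ = arcsin(p_z) ≈ -38.62°, λ = atan2(p_y, p_x) ≈ 30.98°.

≈ 39°S, 31°E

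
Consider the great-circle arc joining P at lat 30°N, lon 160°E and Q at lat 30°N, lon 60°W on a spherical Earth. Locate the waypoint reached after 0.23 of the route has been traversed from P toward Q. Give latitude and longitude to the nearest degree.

Convert each endpoint to a unit vector on the sphere (x = cos φ cos λ, y = cos φ sin λ, z = sin φ).
The central angle between the endpoints is δ = arccos(p₁·p₂) ≈ 1.901 rad (108.9°).
Interpolate at f = 0.23 with slerp weights a = sin((1−f)δ)/sin δ ≈ 1.051, b = sin(fδ)/sin δ ≈ 0.448.
p = a·p₁ + b·p₂ ≈ (-0.662, -0.024, 0.749); φ = arcsin(p_z) ≈ 48.54°, λ = atan2(p_y, p_x) ≈ -177.88°.

≈ lat 49°N, lon 178°W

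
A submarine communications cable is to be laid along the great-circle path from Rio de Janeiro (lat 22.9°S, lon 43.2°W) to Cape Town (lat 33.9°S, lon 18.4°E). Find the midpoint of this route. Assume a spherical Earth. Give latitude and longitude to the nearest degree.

From cos δ = sin φ₁ sin φ₂ + cos φ₁ cos φ₂ cos Δλ, the central angle is δ ≈ 0.951 rad (54.5°).
Interpolate at f = 1/2 with slerp weights a = sin((1−f)δ)/sin δ ≈ 0.562, b = sin(fδ)/sin δ ≈ 0.562.
p = a·p₁ + b·p₂ ≈ (0.821, -0.207, -0.533); φ = arcsin(p_z) ≈ -32.18°, λ = atan2(p_y, p_x) ≈ -14.18°.

≈ lat 32°S, lon 14°W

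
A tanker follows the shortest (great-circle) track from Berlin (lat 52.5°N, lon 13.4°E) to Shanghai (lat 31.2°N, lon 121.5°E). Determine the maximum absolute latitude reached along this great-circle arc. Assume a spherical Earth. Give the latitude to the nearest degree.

≈ 59°N

The great circle lies in the plane with unit normal n̂ = (p₁ × p₂)/|p₁ × p₂|.
Here n̂_z ≈ +0.511; the vertex latitude is φ_max = arccos|n̂_z| ≈ 59.3°.
Check via Clairaut: cos φ_max = |cos φ₁| · sin C = cos(52.5°)·sin(57.1°) ≈ 0.511, again giving ≈ 59.3°.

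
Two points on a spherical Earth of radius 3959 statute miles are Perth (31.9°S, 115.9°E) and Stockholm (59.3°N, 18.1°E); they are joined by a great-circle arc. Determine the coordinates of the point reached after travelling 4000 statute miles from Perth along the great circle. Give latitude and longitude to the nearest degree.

≈ 17°N, 84°E

From cos δ = sin φ₁ sin φ₂ + cos φ₁ cos φ₂ cos Δλ, the central angle is δ ≈ 2.110 rad (120.9°). The total great-circle distance is δ·R ≈ 2.110 × 3959 ≈ 8352 mi, so the target fraction is f = 4000/8352 ≈ 0.479.
Interpolate at f ≈ 0.479 with slerp weights a = sin((1−f)δ)/sin δ ≈ 1.038, b = sin(fδ)/sin δ ≈ 0.987.
p = a·p₁ + b·p₂ ≈ (0.094, 0.949, 0.300); φ = arcsin(p_z) ≈ 17.46°, λ = atan2(p_y, p_x) ≈ 84.35°.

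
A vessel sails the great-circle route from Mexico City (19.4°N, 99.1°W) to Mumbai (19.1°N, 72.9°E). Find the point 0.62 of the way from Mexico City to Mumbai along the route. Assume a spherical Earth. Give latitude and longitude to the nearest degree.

≈ (70°N, 44°E)

Write both endpoints as unit vectors p₁, p₂ with components (cos φ cos λ, cos φ sin λ, sin φ).
The central angle between the endpoints is δ = arccos(p₁·p₂) ≈ 2.456 rad (140.7°).
Interpolate at f = 0.62 with slerp weights a = sin((1−f)δ)/sin δ ≈ 1.269, b = sin(fδ)/sin δ ≈ 1.577.
p = a·p₁ + b·p₂ ≈ (0.249, 0.243, 0.938); φ = arcsin(p_z) ≈ 69.65°, λ = atan2(p_y, p_x) ≈ 44.28°.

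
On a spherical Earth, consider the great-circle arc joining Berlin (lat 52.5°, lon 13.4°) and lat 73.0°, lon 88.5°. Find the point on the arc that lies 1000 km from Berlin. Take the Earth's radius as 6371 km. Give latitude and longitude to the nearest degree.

≈ lat 60°, lon 22°

Convert each endpoint to a unit vector on the sphere (x = cos φ cos λ, y = cos φ sin λ, z = sin φ).
The central angle between the endpoints is δ = arccos(p₁·p₂) ≈ 0.636 rad (36.4°). The total great-circle distance is δ·R ≈ 0.636 × 6371 ≈ 4052 km, so the target fraction is f = 1000/4052 ≈ 0.247.
Interpolate at f ≈ 0.247 with slerp weights a = sin((1−f)δ)/sin δ ≈ 0.776, b = sin(fδ)/sin δ ≈ 0.263.
p = a·p₁ + b·p₂ ≈ (0.462, 0.186, 0.867); φ = arcsin(p_z) ≈ 60.15°, λ = atan2(p_y, p_x) ≈ 21.99°.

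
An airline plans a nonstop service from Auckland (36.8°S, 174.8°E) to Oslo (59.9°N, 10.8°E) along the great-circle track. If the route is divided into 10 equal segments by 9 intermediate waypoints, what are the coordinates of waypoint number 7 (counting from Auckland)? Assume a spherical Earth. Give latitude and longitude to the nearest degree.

Convert each endpoint to a unit vector on the sphere (x = cos φ cos λ, y = cos φ sin λ, z = sin φ).
The central angle between the endpoints is δ = arccos(p₁·p₂) ≈ 2.700 rad (154.7°).
Interpolate at f = 7/10 with slerp weights a = sin((1−f)δ)/sin δ ≈ 1.697, b = sin(fδ)/sin δ ≈ 2.224.
p = a·p₁ + b·p₂ ≈ (-0.258, 0.332, 0.907); φ = arcsin(p_z) ≈ 65.15°, λ = atan2(p_y, p_x) ≈ 127.79°.

≈ 65°N, 128°E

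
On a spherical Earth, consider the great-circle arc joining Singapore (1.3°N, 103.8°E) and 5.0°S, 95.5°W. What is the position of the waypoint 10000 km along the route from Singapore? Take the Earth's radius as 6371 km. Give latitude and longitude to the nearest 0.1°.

≈ 11.3°S, 166.5°W

Convert each endpoint to a unit vector on the sphere (x = cos φ cos λ, y = cos φ sin λ, z = sin φ).
The central angle between the endpoints is δ = arccos(p₁·p₂) ≈ 2.799 rad (160.4°). The total great-circle distance is δ·R ≈ 2.799 × 6371 ≈ 17834 km, so the target fraction is f = 10000/17834 ≈ 0.561.
Interpolate at f ≈ 0.561 with slerp weights a = sin((1−f)δ)/sin δ ≈ 2.807, b = sin(fδ)/sin δ ≈ 2.978.
p = a·p₁ + b·p₂ ≈ (-0.954, -0.228, -0.196); φ = arcsin(p_z) ≈ -11.30°, λ = atan2(p_y, p_x) ≈ -166.53°.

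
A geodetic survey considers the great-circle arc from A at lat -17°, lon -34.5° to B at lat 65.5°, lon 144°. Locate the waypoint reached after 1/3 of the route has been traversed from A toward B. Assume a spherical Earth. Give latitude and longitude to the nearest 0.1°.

From cos δ = sin φ₁ sin φ₂ + cos φ₁ cos φ₂ cos Δλ, the central angle is δ ≈ 2.295 rad (131.5°).
Interpolate at f = 1/3 with slerp weights a = sin((1−f)δ)/sin δ ≈ 1.334, b = sin(fδ)/sin δ ≈ 0.924.
p = a·p₁ + b·p₂ ≈ (0.741, -0.497, 0.451); φ = arcsin(p_z) ≈ 26.83°, λ = atan2(p_y, p_x) ≈ -33.86°.

≈ lat 26.8°, lon -33.9°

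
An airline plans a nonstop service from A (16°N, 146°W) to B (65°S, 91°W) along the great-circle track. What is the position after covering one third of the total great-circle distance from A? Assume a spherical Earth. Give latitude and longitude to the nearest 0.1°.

From cos δ = sin φ₁ sin φ₂ + cos φ₁ cos φ₂ cos Δλ, the central angle is δ ≈ 1.588 rad (91.0°).
Interpolate at f = 1/3 with slerp weights a = sin((1−f)δ)/sin δ ≈ 0.872, b = sin(fδ)/sin δ ≈ 0.505.
p = a·p₁ + b·p₂ ≈ (-0.698, -0.682, -0.217); φ = arcsin(p_z) ≈ -12.55°, λ = atan2(p_y, p_x) ≈ -135.68°.

≈ (12.6°S, 135.7°W)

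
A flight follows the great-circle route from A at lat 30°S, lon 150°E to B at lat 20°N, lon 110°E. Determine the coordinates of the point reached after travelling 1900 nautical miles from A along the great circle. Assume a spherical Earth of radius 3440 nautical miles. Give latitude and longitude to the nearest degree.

Write both endpoints as unit vectors p₁, p₂ with components (cos φ cos λ, cos φ sin λ, sin φ).
The central angle between the endpoints is δ = arccos(p₁·p₂) ≈ 1.101 rad (63.1°). The total great-circle distance is δ·R ≈ 1.101 × 3440 ≈ 3789 nmi, so the target fraction is f = 1900/3789 ≈ 0.501.
Interpolate at f ≈ 0.501 with slerp weights a = sin((1−f)δ)/sin δ ≈ 0.585, b = sin(fδ)/sin δ ≈ 0.588.
p = a·p₁ + b·p₂ ≈ (-0.628, 0.773, -0.091); φ = arcsin(p_z) ≈ -5.24°, λ = atan2(p_y, p_x) ≈ 129.09°.

≈ lat 5°S, lon 129°E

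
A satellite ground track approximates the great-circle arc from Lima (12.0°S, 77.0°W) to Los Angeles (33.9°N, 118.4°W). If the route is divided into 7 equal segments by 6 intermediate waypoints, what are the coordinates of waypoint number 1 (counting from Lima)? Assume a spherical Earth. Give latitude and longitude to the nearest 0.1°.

≈ 5.3°S, 82.5°W

Convert each endpoint to a unit vector on the sphere (x = cos φ cos λ, y = cos φ sin λ, z = sin φ).
The central angle between the endpoints is δ = arccos(p₁·p₂) ≈ 1.055 rad (60.5°).
Interpolate at f = 1/7 with slerp weights a = sin((1−f)δ)/sin δ ≈ 0.904, b = sin(fδ)/sin δ ≈ 0.173.
p = a·p₁ + b·p₂ ≈ (0.131, -0.987, -0.092); φ = arcsin(p_z) ≈ -5.25°, λ = atan2(p_y, p_x) ≈ -82.46°.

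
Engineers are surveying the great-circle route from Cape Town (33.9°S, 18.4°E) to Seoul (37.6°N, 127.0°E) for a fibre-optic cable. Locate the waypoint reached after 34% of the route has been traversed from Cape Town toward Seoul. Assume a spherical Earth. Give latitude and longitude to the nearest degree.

≈ 10°S, 56°E

From cos δ = sin φ₁ sin φ₂ + cos φ₁ cos φ₂ cos Δλ, the central angle is δ ≈ 2.153 rad (123.4°).
Interpolate at f = 0.34 with slerp weights a = sin((1−f)δ)/sin δ ≈ 1.184, b = sin(fδ)/sin δ ≈ 0.800.
p = a·p₁ + b·p₂ ≈ (0.551, 0.817, -0.172); φ = arcsin(p_z) ≈ -9.91°, λ = atan2(p_y, p_x) ≈ 56.00°.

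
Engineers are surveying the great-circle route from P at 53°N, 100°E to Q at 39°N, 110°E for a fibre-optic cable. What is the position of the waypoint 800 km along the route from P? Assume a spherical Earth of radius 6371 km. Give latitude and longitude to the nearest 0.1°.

Convert each endpoint to a unit vector on the sphere (x = cos φ cos λ, y = cos φ sin λ, z = sin φ).
The central angle between the endpoints is δ = arccos(p₁·p₂) ≈ 0.272 rad (15.6°). The total great-circle distance is δ·R ≈ 0.272 × 6371 ≈ 1734 km, so the target fraction is f = 800/1734 ≈ 0.461.
Interpolate at f ≈ 0.461 with slerp weights a = sin((1−f)δ)/sin δ ≈ 0.543, b = sin(fδ)/sin δ ≈ 0.466.
p = a·p₁ + b·p₂ ≈ (-0.181, 0.662, 0.727); φ = arcsin(p_z) ≈ 46.65°, λ = atan2(p_y, p_x) ≈ 105.25°.

≈ 46.6°N, 105.3°E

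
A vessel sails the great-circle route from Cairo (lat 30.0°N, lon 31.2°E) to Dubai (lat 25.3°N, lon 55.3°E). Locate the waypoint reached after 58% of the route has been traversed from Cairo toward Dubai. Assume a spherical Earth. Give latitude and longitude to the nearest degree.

Convert each endpoint to a unit vector on the sphere (x = cos φ cos λ, y = cos φ sin λ, z = sin φ).
The central angle between the endpoints is δ = arccos(p₁·p₂) ≈ 0.381 rad (21.8°).
Interpolate at f = 0.58 with slerp weights a = sin((1−f)δ)/sin δ ≈ 0.428, b = sin(fδ)/sin δ ≈ 0.589.
p = a·p₁ + b·p₂ ≈ (0.621, 0.630, 0.466); φ = arcsin(p_z) ≈ 27.78°, λ = atan2(p_y, p_x) ≈ 45.44°.

≈ lat 28°N, lon 45°E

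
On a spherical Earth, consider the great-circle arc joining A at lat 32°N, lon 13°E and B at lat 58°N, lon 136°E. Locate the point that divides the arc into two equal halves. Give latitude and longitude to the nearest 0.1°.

Convert each endpoint to a unit vector on the sphere (x = cos φ cos λ, y = cos φ sin λ, z = sin φ).
The central angle between the endpoints is δ = arccos(p₁·p₂) ≈ 1.365 rad (78.2°).
Interpolate at f = 1/2 with slerp weights a = sin((1−f)δ)/sin δ ≈ 0.644, b = sin(fδ)/sin δ ≈ 0.644.
p = a·p₁ + b·p₂ ≈ (0.287, 0.360, 0.888); φ = arcsin(p_z) ≈ 62.59°, λ = atan2(p_y, p_x) ≈ 51.46°.

≈ lat 62.6°N, lon 51.5°E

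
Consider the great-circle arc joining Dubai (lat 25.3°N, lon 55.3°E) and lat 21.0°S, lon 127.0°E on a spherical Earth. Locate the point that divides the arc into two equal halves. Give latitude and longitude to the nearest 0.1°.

Convert each endpoint to a unit vector on the sphere (x = cos φ cos λ, y = cos φ sin λ, z = sin φ).
The central angle between the endpoints is δ = arccos(p₁·p₂) ≈ 1.459 rad (83.6°).
Interpolate at f = 1/2 with slerp weights a = sin((1−f)δ)/sin δ ≈ 0.671, b = sin(fδ)/sin δ ≈ 0.671.
p = a·p₁ + b·p₂ ≈ (-0.032, 0.998, 0.046); φ = arcsin(p_z) ≈ 2.65°, λ = atan2(p_y, p_x) ≈ 91.81°.

≈ lat 2.7°N, lon 91.8°E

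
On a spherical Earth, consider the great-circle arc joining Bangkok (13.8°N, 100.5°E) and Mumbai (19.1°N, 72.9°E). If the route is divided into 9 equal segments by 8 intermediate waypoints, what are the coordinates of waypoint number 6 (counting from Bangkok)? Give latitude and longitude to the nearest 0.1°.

≈ 17.8°N, 82.3°E

Convert each endpoint to a unit vector on the sphere (x = cos φ cos λ, y = cos φ sin λ, z = sin φ).
The central angle between the endpoints is δ = arccos(p₁·p₂) ≈ 0.471 rad (27.0°).
Interpolate at f = 6/9 with slerp weights a = sin((1−f)δ)/sin δ ≈ 0.345, b = sin(fδ)/sin δ ≈ 0.681.
p = a·p₁ + b·p₂ ≈ (0.128, 0.944, 0.305); φ = arcsin(p_z) ≈ 17.75°, λ = atan2(p_y, p_x) ≈ 82.27°.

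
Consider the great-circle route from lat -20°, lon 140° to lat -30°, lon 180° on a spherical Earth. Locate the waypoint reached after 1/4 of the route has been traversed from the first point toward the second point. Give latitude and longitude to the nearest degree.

Convert each endpoint to a unit vector on the sphere (x = cos φ cos λ, y = cos φ sin λ, z = sin φ).
The central angle between the endpoints is δ = arccos(p₁·p₂) ≈ 0.653 rad (37.4°).
Interpolate at f = 1/4 with slerp weights a = sin((1−f)δ)/sin δ ≈ 0.774, b = sin(fδ)/sin δ ≈ 0.267.
p = a·p₁ + b·p₂ ≈ (-0.789, 0.468, -0.399); φ = arcsin(p_z) ≈ -23.49°, λ = atan2(p_y, p_x) ≈ 149.34°.

≈ lat -23°, lon 149°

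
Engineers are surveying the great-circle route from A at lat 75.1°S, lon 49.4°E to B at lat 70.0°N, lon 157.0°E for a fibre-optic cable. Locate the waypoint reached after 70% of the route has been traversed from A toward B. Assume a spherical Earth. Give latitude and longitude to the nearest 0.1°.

≈ lat 26.6°N, lon 122.2°E

Write both endpoints as unit vectors p₁, p₂ with components (cos φ cos λ, cos φ sin λ, sin φ).
The central angle between the endpoints is δ = arccos(p₁·p₂) ≈ 2.778 rad (159.2°).
Interpolate at f = 0.70 with slerp weights a = sin((1−f)δ)/sin δ ≈ 2.082, b = sin(fδ)/sin δ ≈ 2.619.
p = a·p₁ + b·p₂ ≈ (-0.476, 0.757, 0.448); φ = arcsin(p_z) ≈ 26.64°, λ = atan2(p_y, p_x) ≈ 122.18°.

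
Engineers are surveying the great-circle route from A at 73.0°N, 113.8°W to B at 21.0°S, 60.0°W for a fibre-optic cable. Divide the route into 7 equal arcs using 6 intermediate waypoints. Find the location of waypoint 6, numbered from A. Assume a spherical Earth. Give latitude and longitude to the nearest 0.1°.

≈ 7.0°S, 63.4°W

Write both endpoints as unit vectors p₁, p₂ with components (cos φ cos λ, cos φ sin λ, sin φ).
The central angle between the endpoints is δ = arccos(p₁·p₂) ≈ 1.753 rad (100.5°).
Interpolate at f = 6/7 with slerp weights a = sin((1−f)δ)/sin δ ≈ 0.252, b = sin(fδ)/sin δ ≈ 1.015.
p = a·p₁ + b·p₂ ≈ (0.444, -0.888, -0.123); φ = arcsin(p_z) ≈ -7.04°, λ = atan2(p_y, p_x) ≈ -63.44°.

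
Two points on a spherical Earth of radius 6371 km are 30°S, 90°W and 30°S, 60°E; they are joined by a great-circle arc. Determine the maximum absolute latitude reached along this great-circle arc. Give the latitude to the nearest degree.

≈ 66°S

The great circle lies in the plane with unit normal n̂ = (p₁ × p₂)/|p₁ × p₂|.
Here n̂_z ≈ +0.409; the vertex latitude is φ_max = arccos|n̂_z| ≈ 65.9°.
Check via Clairaut: cos φ_max = |cos φ₁| · sin C = cos(30.0°)·sin(151.8°) ≈ 0.409, again giving ≈ 65.9°.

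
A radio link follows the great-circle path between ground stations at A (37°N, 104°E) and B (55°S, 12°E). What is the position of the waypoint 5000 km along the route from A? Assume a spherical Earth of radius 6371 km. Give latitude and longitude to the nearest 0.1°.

Write both endpoints as unit vectors p₁, p₂ with components (cos φ cos λ, cos φ sin λ, sin φ).
The central angle between the endpoints is δ = arccos(p₁·p₂) ≈ 2.105 rad (120.6°). The total great-circle distance is δ·R ≈ 2.105 × 6371 ≈ 13410 km, so the target fraction is f = 5000/13410 ≈ 0.373.
Interpolate at f ≈ 0.373 with slerp weights a = sin((1−f)δ)/sin δ ≈ 1.125, b = sin(fδ)/sin δ ≈ 0.821.
p = a·p₁ + b·p₂ ≈ (0.243, 0.970, 0.005); φ = arcsin(p_z) ≈ 0.27°, λ = atan2(p_y, p_x) ≈ 75.93°.

≈ (0.3°N, 75.9°E)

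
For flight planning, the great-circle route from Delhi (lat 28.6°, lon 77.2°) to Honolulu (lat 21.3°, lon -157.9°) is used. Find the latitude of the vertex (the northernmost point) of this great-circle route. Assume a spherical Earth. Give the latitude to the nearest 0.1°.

≈ 45.4°

The great circle lies in the plane with unit normal n̂ = (p₁ × p₂)/|p₁ × p₂|.
Here n̂_z ≈ +0.702; the vertex latitude is φ_max = arccos|n̂_z| ≈ 45.4°.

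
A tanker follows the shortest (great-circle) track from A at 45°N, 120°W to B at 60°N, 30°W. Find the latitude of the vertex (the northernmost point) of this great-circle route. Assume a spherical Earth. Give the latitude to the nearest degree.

The great circle lies in the plane with unit normal n̂ = (p₁ × p₂)/|p₁ × p₂|.
Here n̂_z ≈ +0.447; the vertex latitude is φ_max = arccos|n̂_z| ≈ 63.4°.

≈ 63°N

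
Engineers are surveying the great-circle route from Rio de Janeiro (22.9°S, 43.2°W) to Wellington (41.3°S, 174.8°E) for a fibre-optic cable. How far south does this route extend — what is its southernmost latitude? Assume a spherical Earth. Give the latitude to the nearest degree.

The great circle lies in the plane with unit normal n̂ = (p₁ × p₂)/|p₁ × p₂|.
Here n̂_z ≈ -0.445; the vertex latitude is φ_max = arccos|n̂_z| ≈ 63.6°.
Check via Clairaut: cos φ_max = |cos φ₁| · sin C = cos(22.9°)·sin(151.1°) ≈ 0.445, again giving ≈ 63.6°.

≈ 64°S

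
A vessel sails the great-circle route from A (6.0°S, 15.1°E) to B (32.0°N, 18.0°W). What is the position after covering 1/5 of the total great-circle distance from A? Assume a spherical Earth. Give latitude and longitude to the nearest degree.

≈ (2°N, 9°E)

The haversine formula gives a central angle δ ≈ 0.862 rad (49.4°) between the endpoints.
Interpolate at f = 1/5 with slerp weights a = sin((1−f)δ)/sin δ ≈ 0.838, b = sin(fδ)/sin δ ≈ 0.226.
p = a·p₁ + b·p₂ ≈ (0.987, 0.158, 0.032); φ = arcsin(p_z) ≈ 1.84°, λ = atan2(p_y, p_x) ≈ 9.09°.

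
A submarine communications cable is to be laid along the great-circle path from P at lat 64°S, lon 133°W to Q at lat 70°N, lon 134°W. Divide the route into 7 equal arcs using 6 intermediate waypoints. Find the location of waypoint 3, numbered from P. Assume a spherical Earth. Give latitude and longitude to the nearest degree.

The haversine formula gives a central angle δ ≈ 2.339 rad (134.0°) between the endpoints.
Interpolate at f = 3/7 with slerp weights a = sin((1−f)δ)/sin δ ≈ 1.352, b = sin(fδ)/sin δ ≈ 1.172.
p = a·p₁ + b·p₂ ≈ (-0.683, -0.722, -0.114); φ = arcsin(p_z) ≈ -6.57°, λ = atan2(p_y, p_x) ≈ -133.40°.

≈ lat 7°S, lon 133°W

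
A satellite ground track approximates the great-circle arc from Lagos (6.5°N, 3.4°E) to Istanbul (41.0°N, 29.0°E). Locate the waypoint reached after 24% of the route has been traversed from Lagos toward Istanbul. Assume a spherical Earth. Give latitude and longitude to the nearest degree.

Convert each endpoint to a unit vector on the sphere (x = cos φ cos λ, y = cos φ sin λ, z = sin φ).
The central angle between the endpoints is δ = arccos(p₁·p₂) ≈ 0.722 rad (41.4°).
Interpolate at f = 0.24 with slerp weights a = sin((1−f)δ)/sin δ ≈ 0.789, b = sin(fδ)/sin δ ≈ 0.261.
p = a·p₁ + b·p₂ ≈ (0.955, 0.142, 0.260); φ = arcsin(p_z) ≈ 15.10°, λ = atan2(p_y, p_x) ≈ 8.46°.

≈ 15°N, 8°E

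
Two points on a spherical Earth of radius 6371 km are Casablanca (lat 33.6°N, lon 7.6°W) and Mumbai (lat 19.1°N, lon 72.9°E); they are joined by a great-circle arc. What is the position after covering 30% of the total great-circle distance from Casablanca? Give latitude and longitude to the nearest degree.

≈ lat 35°N, lon 19°E

Write both endpoints as unit vectors p₁, p₂ with components (cos φ cos λ, cos φ sin λ, sin φ).
The central angle between the endpoints is δ = arccos(p₁·p₂) ≈ 1.255 rad (71.9°).
Interpolate at f = 0.30 with slerp weights a = sin((1−f)δ)/sin δ ≈ 0.810, b = sin(fδ)/sin δ ≈ 0.387.
p = a·p₁ + b·p₂ ≈ (0.776, 0.260, 0.575); φ = arcsin(p_z) ≈ 35.07°, λ = atan2(p_y, p_x) ≈ 18.53°.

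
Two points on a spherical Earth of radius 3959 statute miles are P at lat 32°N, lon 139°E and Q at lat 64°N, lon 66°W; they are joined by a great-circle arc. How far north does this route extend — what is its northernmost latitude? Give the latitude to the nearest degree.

The great circle lies in the plane with unit normal n̂ = (p₁ × p₂)/|p₁ × p₂|.
Here n̂_z ≈ +0.159; the vertex latitude is φ_max = arccos|n̂_z| ≈ 80.9°.
Check via Clairaut: cos φ_max = |cos φ₁| · sin C = cos(32.0°)·sin(10.8°) ≈ 0.159, again giving ≈ 80.9°.

≈ 81°N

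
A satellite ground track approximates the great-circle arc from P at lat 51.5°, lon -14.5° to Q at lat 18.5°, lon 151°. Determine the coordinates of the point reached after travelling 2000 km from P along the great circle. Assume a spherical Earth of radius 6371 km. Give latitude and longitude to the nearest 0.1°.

Write both endpoints as unit vectors p₁, p₂ with components (cos φ cos λ, cos φ sin λ, sin φ).
The central angle between the endpoints is δ = arccos(p₁·p₂) ≈ 1.900 rad (108.9°). The total great-circle distance is δ·R ≈ 1.900 × 6371 ≈ 12104 km, so the target fraction is f = 2000/12104 ≈ 0.165.
Interpolate at f ≈ 0.165 with slerp weights a = sin((1−f)δ)/sin δ ≈ 1.057, b = sin(fδ)/sin δ ≈ 0.326.
p = a·p₁ + b·p₂ ≈ (0.366, -0.015, 0.930); φ = arcsin(p_z) ≈ 68.50°, λ = atan2(p_y, p_x) ≈ -2.29°.

≈ lat 68.5°, lon -2.3°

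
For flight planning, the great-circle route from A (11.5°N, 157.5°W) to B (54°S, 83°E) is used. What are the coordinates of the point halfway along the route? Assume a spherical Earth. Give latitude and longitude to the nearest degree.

≈ (35°S, 166°E)

Write both endpoints as unit vectors p₁, p₂ with components (cos φ cos λ, cos φ sin λ, sin φ).
The central angle between the endpoints is δ = arccos(p₁·p₂) ≈ 2.032 rad (116.4°).
Interpolate at f = 1/2 with slerp weights a = sin((1−f)δ)/sin δ ≈ 0.949, b = sin(fδ)/sin δ ≈ 0.949.
p = a·p₁ + b·p₂ ≈ (-0.791, 0.198, -0.579); φ = arcsin(p_z) ≈ -35.35°, λ = atan2(p_y, p_x) ≈ 165.97°.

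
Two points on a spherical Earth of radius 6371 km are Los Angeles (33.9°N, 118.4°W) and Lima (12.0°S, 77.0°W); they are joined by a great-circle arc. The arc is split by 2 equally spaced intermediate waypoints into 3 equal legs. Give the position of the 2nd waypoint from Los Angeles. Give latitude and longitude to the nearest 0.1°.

Write both endpoints as unit vectors p₁, p₂ with components (cos φ cos λ, cos φ sin λ, sin φ).
The central angle between the endpoints is δ = arccos(p₁·p₂) ≈ 1.055 rad (60.5°).
Interpolate at f = 2/3 with slerp weights a = sin((1−f)δ)/sin δ ≈ 0.396, b = sin(fδ)/sin δ ≈ 0.744.
p = a·p₁ + b·p₂ ≈ (0.007, -0.998, 0.066); φ = arcsin(p_z) ≈ 3.80°, λ = atan2(p_y, p_x) ≈ -89.58°.

≈ 3.8°N, 89.6°W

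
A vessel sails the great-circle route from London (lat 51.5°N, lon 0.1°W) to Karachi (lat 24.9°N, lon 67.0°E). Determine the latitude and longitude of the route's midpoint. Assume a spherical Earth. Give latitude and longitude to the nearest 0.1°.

≈ lat 43.1°N, lon 40.5°E

From cos δ = sin φ₁ sin φ₂ + cos φ₁ cos φ₂ cos Δλ, the central angle is δ ≈ 0.989 rad (56.7°).
Interpolate at f = 1/2 with slerp weights a = sin((1−f)δ)/sin δ ≈ 0.568, b = sin(fδ)/sin δ ≈ 0.568.
p = a·p₁ + b·p₂ ≈ (0.555, 0.474, 0.684); φ = arcsin(p_z) ≈ 43.14°, λ = atan2(p_y, p_x) ≈ 40.48°.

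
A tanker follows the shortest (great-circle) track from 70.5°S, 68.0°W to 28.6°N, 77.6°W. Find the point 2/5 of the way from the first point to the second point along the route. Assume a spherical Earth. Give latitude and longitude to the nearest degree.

≈ 31°S, 74°W

Write both endpoints as unit vectors p₁, p₂ with components (cos φ cos λ, cos φ sin λ, sin φ).
The central angle between the endpoints is δ = arccos(p₁·p₂) ≈ 1.734 rad (99.3°).
Interpolate at f = 2/5 with slerp weights a = sin((1−f)δ)/sin δ ≈ 0.874, b = sin(fδ)/sin δ ≈ 0.648.
p = a·p₁ + b·p₂ ≈ (0.231, -0.826, -0.514); φ = arcsin(p_z) ≈ -30.92°, λ = atan2(p_y, p_x) ≈ -74.35°.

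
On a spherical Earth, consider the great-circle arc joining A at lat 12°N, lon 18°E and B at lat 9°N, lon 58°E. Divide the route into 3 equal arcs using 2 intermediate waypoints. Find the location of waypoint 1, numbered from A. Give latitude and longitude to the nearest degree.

≈ lat 12°N, lon 31°E

The haversine formula gives a central angle δ ≈ 0.688 rad (39.4°) between the endpoints.
Interpolate at f = 1/3 with slerp weights a = sin((1−f)δ)/sin δ ≈ 0.697, b = sin(fδ)/sin δ ≈ 0.358.
p = a·p₁ + b·p₂ ≈ (0.836, 0.511, 0.201); φ = arcsin(p_z) ≈ 11.59°, λ = atan2(p_y, p_x) ≈ 31.42°.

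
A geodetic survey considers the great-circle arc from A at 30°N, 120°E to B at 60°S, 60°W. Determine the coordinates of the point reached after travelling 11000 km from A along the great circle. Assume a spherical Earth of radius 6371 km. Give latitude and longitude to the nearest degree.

From cos δ = sin φ₁ sin φ₂ + cos φ₁ cos φ₂ cos Δλ, the central angle is δ ≈ 2.618 rad (150.0°). The total great-circle distance is δ·R ≈ 2.618 × 6371 ≈ 16679 km, so the target fraction is f = 11000/16679 ≈ 0.660.
Interpolate at f ≈ 0.660 with slerp weights a = sin((1−f)δ)/sin δ ≈ 1.556, b = sin(fδ)/sin δ ≈ 1.976.
p = a·p₁ + b·p₂ ≈ (-0.180, 0.311, -0.933); φ = arcsin(p_z) ≈ -68.93°, λ = atan2(p_y, p_x) ≈ 120.00°.

≈ 69°S, 120°E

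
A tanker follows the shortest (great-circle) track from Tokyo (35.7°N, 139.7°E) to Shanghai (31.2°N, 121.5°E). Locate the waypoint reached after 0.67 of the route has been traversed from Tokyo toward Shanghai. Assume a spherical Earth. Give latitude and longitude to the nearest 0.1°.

≈ (33.0°N, 127.3°E)

Write both endpoints as unit vectors p₁, p₂ with components (cos φ cos λ, cos φ sin λ, sin φ).
The central angle between the endpoints is δ = arccos(p₁·p₂) ≈ 0.276 rad (15.8°).
Interpolate at f = 0.67 with slerp weights a = sin((1−f)δ)/sin δ ≈ 0.334, b = sin(fδ)/sin δ ≈ 0.675.
p = a·p₁ + b·p₂ ≈ (-0.508, 0.667, 0.544); φ = arcsin(p_z) ≈ 32.98°, λ = atan2(p_y, p_x) ≈ 127.29°.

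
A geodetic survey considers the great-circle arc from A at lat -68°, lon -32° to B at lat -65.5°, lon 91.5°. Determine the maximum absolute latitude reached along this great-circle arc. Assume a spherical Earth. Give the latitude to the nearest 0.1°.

≈ -78.5°

The great circle lies in the plane with unit normal n̂ = (p₁ × p₂)/|p₁ × p₂|.
Here n̂_z ≈ +0.199; the vertex latitude is φ_max = arccos|n̂_z| ≈ 78.5°.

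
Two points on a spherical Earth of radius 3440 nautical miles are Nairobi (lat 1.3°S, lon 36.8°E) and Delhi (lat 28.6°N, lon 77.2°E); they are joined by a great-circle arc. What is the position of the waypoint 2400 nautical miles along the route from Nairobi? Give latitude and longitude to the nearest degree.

≈ lat 24°N, lon 69°E

Write both endpoints as unit vectors p₁, p₂ with components (cos φ cos λ, cos φ sin λ, sin φ).
The central angle between the endpoints is δ = arccos(p₁·p₂) ≈ 0.853 rad (48.9°). The total great-circle distance is δ·R ≈ 0.853 × 3440 ≈ 2935 nmi, so the target fraction is f = 2400/2935 ≈ 0.818.
Interpolate at f ≈ 0.818 with slerp weights a = sin((1−f)δ)/sin δ ≈ 0.206, b = sin(fδ)/sin δ ≈ 0.853.
p = a·p₁ + b·p₂ ≈ (0.330, 0.853, 0.404); φ = arcsin(p_z) ≈ 23.80°, λ = atan2(p_y, p_x) ≈ 68.83°.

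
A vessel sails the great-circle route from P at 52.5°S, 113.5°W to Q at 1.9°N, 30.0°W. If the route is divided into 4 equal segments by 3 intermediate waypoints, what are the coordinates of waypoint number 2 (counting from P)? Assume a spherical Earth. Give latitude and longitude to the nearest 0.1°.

≈ 31.8°S, 59.5°W

The haversine formula gives a central angle δ ≈ 1.528 rad (87.6°) between the endpoints.
Interpolate at f = 2/4 with slerp weights a = sin((1−f)δ)/sin δ ≈ 0.693, b = sin(fδ)/sin δ ≈ 0.693.
p = a·p₁ + b·p₂ ≈ (0.431, -0.733, -0.526); φ = arcsin(p_z) ≈ -31.77°, λ = atan2(p_y, p_x) ≈ -59.52°.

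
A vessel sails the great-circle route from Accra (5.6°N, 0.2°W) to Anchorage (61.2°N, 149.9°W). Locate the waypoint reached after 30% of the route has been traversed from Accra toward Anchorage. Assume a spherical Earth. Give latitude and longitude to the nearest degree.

From cos δ = sin φ₁ sin φ₂ + cos φ₁ cos φ₂ cos Δλ, the central angle is δ ≈ 1.905 rad (109.2°).
Interpolate at f = 0.30 with slerp weights a = sin((1−f)δ)/sin δ ≈ 1.029, b = sin(fδ)/sin δ ≈ 0.573.
p = a·p₁ + b·p₂ ≈ (0.785, -0.142, 0.602); φ = arcsin(p_z) ≈ 37.04°, λ = atan2(p_y, p_x) ≈ -10.24°.

≈ (37°N, 10°W)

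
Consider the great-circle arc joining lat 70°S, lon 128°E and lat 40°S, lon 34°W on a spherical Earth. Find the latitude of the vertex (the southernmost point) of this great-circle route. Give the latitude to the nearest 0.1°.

The great circle lies in the plane with unit normal n̂ = (p₁ × p₂)/|p₁ × p₂|.
Here n̂_z ≈ -0.087; the vertex latitude is φ_max = arccos|n̂_z| ≈ 85.0°.

≈ 85.0°S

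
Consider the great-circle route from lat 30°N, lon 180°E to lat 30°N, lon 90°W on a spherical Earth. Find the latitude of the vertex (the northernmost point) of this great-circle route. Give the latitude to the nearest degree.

The great circle lies in the plane with unit normal n̂ = (p₁ × p₂)/|p₁ × p₂|.
Here n̂_z ≈ +0.775; the vertex latitude is φ_max = arccos|n̂_z| ≈ 39.2°.
Check via Clairaut: cos φ_max = |cos φ₁| · sin C = cos(30.0°)·sin(63.4°) ≈ 0.775, again giving ≈ 39.2°.

≈ 39°N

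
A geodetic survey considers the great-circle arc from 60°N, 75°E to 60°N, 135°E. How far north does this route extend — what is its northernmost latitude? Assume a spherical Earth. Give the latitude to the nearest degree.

The great circle lies in the plane with unit normal n̂ = (p₁ × p₂)/|p₁ × p₂|.
Here n̂_z ≈ +0.447; the vertex latitude is φ_max = arccos|n̂_z| ≈ 63.4°.
Check via Clairaut: cos φ_max = |cos φ₁| · sin C = cos(60.0°)·sin(63.4°) ≈ 0.447, again giving ≈ 63.4°.

≈ 63°N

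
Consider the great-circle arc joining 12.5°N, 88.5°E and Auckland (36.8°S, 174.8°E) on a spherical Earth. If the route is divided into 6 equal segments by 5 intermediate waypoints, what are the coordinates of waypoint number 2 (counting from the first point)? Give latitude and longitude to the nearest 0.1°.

From cos δ = sin φ₁ sin φ₂ + cos φ₁ cos φ₂ cos Δλ, the central angle is δ ≈ 1.650 rad (94.5°).
Interpolate at f = 2/6 with slerp weights a = sin((1−f)δ)/sin δ ≈ 0.894, b = sin(fδ)/sin δ ≈ 0.524.
p = a·p₁ + b·p₂ ≈ (-0.395, 0.911, -0.121); φ = arcsin(p_z) ≈ -6.93°, λ = atan2(p_y, p_x) ≈ 113.47°.

≈ 6.9°S, 113.5°E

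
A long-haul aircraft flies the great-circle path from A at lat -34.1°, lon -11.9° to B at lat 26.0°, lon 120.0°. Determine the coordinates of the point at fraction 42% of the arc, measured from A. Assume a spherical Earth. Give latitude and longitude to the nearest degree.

Convert each endpoint to a unit vector on the sphere (x = cos φ cos λ, y = cos φ sin λ, z = sin φ).
The central angle between the endpoints is δ = arccos(p₁·p₂) ≈ 2.408 rad (138.0°).
Interpolate at f = 0.42 with slerp weights a = sin((1−f)δ)/sin δ ≈ 1.471, b = sin(fδ)/sin δ ≈ 1.266.
p = a·p₁ + b·p₂ ≈ (0.623, 0.734, -0.270); φ = arcsin(p_z) ≈ -15.65°, λ = atan2(p_y, p_x) ≈ 49.68°.

≈ lat -16°, lon 50°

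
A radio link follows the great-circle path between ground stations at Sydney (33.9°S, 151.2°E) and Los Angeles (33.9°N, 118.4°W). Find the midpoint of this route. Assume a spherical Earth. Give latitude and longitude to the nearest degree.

The haversine formula gives a central angle δ ≈ 1.892 rad (108.4°) between the endpoints.
Interpolate at f = 1/2 with slerp weights a = sin((1−f)δ)/sin δ ≈ 0.855, b = sin(fδ)/sin δ ≈ 0.855.
p = a·p₁ + b·p₂ ≈ (-0.959, -0.282, 0.000); φ = arcsin(p_z) ≈ 0.00°, λ = atan2(p_y, p_x) ≈ -163.60°.

≈ 0°N, 164°W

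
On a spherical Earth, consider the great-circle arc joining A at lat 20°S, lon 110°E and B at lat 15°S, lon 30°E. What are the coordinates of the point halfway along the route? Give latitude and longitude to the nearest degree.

Convert each endpoint to a unit vector on the sphere (x = cos φ cos λ, y = cos φ sin λ, z = sin φ).
The central angle between the endpoints is δ = arccos(p₁·p₂) ≈ 1.322 rad (75.8°).
Interpolate at f = 1/2 with slerp weights a = sin((1−f)δ)/sin δ ≈ 0.633, b = sin(fδ)/sin δ ≈ 0.633.
p = a·p₁ + b·p₂ ≈ (0.326, 0.865, -0.381); φ = arcsin(p_z) ≈ -22.37°, λ = atan2(p_y, p_x) ≈ 69.34°.

≈ lat 22°S, lon 69°E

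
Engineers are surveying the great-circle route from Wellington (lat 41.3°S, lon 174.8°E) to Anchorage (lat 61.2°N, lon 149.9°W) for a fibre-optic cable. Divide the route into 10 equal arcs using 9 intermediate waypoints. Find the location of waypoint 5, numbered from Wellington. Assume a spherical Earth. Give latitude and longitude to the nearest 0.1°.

≈ lat 10.4°N, lon 171.5°W

Convert each endpoint to a unit vector on the sphere (x = cos φ cos λ, y = cos φ sin λ, z = sin φ).
The central angle between the endpoints is δ = arccos(p₁·p₂) ≈ 1.858 rad (106.4°).
Interpolate at f = 5/10 with slerp weights a = sin((1−f)δ)/sin δ ≈ 0.835, b = sin(fδ)/sin δ ≈ 0.835.
p = a·p₁ + b·p₂ ≈ (-0.973, -0.145, 0.181); φ = arcsin(p_z) ≈ 10.41°, λ = atan2(p_y, p_x) ≈ -171.53°.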